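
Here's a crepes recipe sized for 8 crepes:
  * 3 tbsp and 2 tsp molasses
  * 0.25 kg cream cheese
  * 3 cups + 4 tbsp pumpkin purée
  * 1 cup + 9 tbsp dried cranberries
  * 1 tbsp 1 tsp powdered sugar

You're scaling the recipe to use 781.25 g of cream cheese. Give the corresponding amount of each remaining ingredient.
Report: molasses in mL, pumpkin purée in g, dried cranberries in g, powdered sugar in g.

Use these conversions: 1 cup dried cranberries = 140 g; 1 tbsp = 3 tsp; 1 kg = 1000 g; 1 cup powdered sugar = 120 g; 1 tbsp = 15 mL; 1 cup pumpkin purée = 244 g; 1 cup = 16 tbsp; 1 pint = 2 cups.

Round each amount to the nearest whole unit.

molasses: 172 mL; pumpkin purée: 2478 g; dried cranberries: 684 g; powdered sugar: 31 g

The original recipe has 250 g of cream cheese, so the scaling factor is 781.25 ÷ 250 = 25/8 = 3.125.
molasses: (3 tbsp + 2 tsp = 11/3 tbsp) × 25/8 × 15 mL/tbsp ≈ 172 mL
pumpkin purée: (3 cup + 4 tbsp = 3.25 cup) × 25/8 × 244 g/cup ≈ 2478 g
dried cranberries: (1 cup + 9 tbsp = 1.5625 cup) × 25/8 × 140 g/cup ≈ 684 g
powdered sugar: (1 tbsp + 1 tsp = 4/3 tbsp) × 25/8 ÷ 16 tbsp/cup × 120 g/cup ≈ 31 g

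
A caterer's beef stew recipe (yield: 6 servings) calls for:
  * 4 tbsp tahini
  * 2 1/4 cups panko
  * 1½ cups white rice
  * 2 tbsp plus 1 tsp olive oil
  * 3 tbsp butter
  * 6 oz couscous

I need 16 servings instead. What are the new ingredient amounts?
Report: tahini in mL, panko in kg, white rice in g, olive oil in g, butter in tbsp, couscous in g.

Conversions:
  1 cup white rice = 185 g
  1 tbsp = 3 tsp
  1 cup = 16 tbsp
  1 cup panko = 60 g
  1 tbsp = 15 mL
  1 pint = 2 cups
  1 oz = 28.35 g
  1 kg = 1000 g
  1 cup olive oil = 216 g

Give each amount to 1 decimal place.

Scaling factor: 16/6 = 8/3.
tahini: 4 tbsp × 8/3 × 15 mL/tbsp = 160.0 mL
panko: 2.25 cup × 8/3 × 60 g/cup ÷ 1000 g/kg ≈ 0.4 kg
white rice: 1.5 cup × 8/3 × 185 g/cup = 740.0 g
olive oil: (2 tbsp + 1 tsp = 7/3 tbsp) × 8/3 ÷ 16 tbsp/cup × 216 g/cup = 84.0 g
butter: 3 tbsp × 8/3 = 8.0 tbsp
couscous: 6 oz × 8/3 × 28.35 g/oz = 453.6 g

tahini: 160.0 mL; panko: 0.4 kg; white rice: 740.0 g; olive oil: 84.0 g; butter: 8.0 tbsp; couscous: 453.6 g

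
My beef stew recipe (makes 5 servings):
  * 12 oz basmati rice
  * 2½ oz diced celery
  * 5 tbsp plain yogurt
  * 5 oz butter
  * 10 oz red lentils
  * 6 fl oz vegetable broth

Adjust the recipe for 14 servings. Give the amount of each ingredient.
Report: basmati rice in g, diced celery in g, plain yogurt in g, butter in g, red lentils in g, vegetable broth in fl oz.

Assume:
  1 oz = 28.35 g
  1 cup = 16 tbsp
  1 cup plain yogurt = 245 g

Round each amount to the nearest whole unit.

Scaling factor: 14/5 = 2.8.
basmati rice: 12 oz × 14/5 × 28.35 g/oz ≈ 953 g
diced celery: 2.5 oz × 14/5 × 28.35 g/oz ≈ 198 g
plain yogurt: 5 tbsp × 14/5 ÷ 16 tbsp/cup × 245 g/cup ≈ 214 g
butter: 5 oz × 14/5 × 28.35 g/oz ≈ 397 g
red lentils: 10 oz × 14/5 × 28.35 g/oz ≈ 794 g
vegetable broth: 6 fl oz × 14/5 ≈ 17 fl oz

basmati rice: 953 g; diced celery: 198 g; plain yogurt: 214 g; butter: 397 g; red lentils: 794 g; vegetable broth: 17 fl oz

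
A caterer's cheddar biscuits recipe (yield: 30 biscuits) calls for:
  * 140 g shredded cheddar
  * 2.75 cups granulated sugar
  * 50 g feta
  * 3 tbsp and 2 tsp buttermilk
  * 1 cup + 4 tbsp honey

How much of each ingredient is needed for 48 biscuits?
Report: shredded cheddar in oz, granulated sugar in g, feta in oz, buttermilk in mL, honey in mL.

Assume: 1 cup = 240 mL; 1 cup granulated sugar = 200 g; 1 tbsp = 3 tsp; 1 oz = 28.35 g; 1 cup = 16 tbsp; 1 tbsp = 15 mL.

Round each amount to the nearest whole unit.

shredded cheddar: 8 oz; granulated sugar: 880 g; feta: 3 oz; buttermilk: 88 mL; honey: 480 mL

Scaling factor: 48/30 = 8/5 = 1.6.
shredded cheddar: 140 g × 8/5 ÷ 28.35 g/oz ≈ 8 oz
granulated sugar: 2.75 cup × 8/5 × 200 g/cup = 880 g
feta: 50 g × 8/5 ÷ 28.35 g/oz ≈ 3 oz
buttermilk: (3 tbsp + 2 tsp = 11/3 tbsp) × 8/5 × 15 mL/tbsp = 88 mL
honey: (1 cup + 4 tbsp = 1.25 cup) × 8/5 × 240 mL/cup = 480 mL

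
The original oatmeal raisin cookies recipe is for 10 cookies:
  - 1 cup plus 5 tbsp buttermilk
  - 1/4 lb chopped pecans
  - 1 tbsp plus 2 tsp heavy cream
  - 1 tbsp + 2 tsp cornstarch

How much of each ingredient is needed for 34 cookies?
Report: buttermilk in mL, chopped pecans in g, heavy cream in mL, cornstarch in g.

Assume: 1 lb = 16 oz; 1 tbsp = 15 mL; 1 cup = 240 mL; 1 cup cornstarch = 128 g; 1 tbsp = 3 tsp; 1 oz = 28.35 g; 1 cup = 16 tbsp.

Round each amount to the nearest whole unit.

buttermilk: 1071 mL; chopped pecans: 386 g; heavy cream: 85 mL; cornstarch: 45 g

Scaling factor: 34/10 = 17/5 = 3.4.
buttermilk: (1 cup + 5 tbsp = 1.3125 cup) × 17/5 × 240 mL/cup = 1071 mL
chopped pecans: 0.25 lb × 17/5 × 16 oz/lb × 28.35 g/oz ≈ 386 g
heavy cream: (1 tbsp + 2 tsp = 5/3 tbsp) × 17/5 × 15 mL/tbsp = 85 mL
cornstarch: (1 tbsp + 2 tsp = 5/3 tbsp) × 17/5 ÷ 16 tbsp/cup × 128 g/cup ≈ 45 g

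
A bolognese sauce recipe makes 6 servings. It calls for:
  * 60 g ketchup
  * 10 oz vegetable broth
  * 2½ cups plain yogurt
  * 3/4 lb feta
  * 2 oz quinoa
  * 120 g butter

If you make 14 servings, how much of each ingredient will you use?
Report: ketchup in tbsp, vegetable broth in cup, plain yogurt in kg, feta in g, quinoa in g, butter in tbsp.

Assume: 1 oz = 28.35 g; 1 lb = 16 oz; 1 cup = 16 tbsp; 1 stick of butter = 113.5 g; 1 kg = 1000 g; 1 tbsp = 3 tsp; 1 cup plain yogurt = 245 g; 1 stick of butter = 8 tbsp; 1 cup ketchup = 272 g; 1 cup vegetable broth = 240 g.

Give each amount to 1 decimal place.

Scaling factor: 14/6 = 7/3.
ketchup: 60 g × 7/3 ÷ 272 g/cup × 16 tbsp/cup ≈ 8.2 tbsp
vegetable broth: 10 oz × 7/3 × 28.35 g/oz ÷ 240 g/cup ≈ 2.8 cup
plain yogurt: 2.5 cup × 7/3 × 245 g/cup ÷ 1000 g/kg ≈ 1.4 kg
feta: 0.75 lb × 7/3 × 16 oz/lb × 28.35 g/oz = 793.8 g
quinoa: 2 oz × 7/3 × 28.35 g/oz = 132.3 g
butter: 120 g × 7/3 ÷ 113.5 g/stick × 8 tbsp/stick ≈ 19.7 tbsp

ketchup: 8.2 tbsp; vegetable broth: 2.8 cup; plain yogurt: 1.4 kg; feta: 793.8 g; quinoa: 132.3 g; butter: 19.7 tbsp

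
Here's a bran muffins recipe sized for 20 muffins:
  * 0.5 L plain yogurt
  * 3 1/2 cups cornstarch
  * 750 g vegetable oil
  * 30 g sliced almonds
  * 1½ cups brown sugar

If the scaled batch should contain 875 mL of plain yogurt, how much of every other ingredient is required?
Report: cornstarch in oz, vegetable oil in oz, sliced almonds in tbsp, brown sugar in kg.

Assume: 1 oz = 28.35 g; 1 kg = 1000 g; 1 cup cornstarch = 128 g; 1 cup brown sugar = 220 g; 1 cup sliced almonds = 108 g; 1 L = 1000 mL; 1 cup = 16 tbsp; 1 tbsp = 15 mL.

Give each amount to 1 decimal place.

cornstarch: 27.7 oz; vegetable oil: 46.3 oz; sliced almonds: 7.8 tbsp; brown sugar: 0.6 kg

The original recipe has 500 mL of plain yogurt, so the scaling factor is 875 ÷ 500 = 7/4 = 1.75.
cornstarch: 3.5 cup × 7/4 × 128 g/cup ÷ 28.35 g/oz ≈ 27.7 oz
vegetable oil: 750 g × 7/4 ÷ 28.35 g/oz ≈ 46.3 oz
sliced almonds: 30 g × 7/4 ÷ 108 g/cup × 16 tbsp/cup ≈ 7.8 tbsp
brown sugar: 1.5 cup × 7/4 × 220 g/cup ÷ 1000 g/kg ≈ 0.6 kg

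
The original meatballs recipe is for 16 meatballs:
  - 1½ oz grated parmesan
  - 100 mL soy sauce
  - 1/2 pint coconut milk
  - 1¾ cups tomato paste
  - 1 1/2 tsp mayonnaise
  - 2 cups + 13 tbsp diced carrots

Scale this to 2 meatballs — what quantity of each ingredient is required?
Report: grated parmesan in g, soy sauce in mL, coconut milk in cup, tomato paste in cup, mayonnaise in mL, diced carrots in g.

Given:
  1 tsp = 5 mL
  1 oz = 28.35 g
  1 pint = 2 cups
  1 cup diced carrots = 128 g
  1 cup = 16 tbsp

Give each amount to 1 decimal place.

grated parmesan: 5.3 g; soy sauce: 12.5 mL; coconut milk: 0.1 cup; tomato paste: 0.2 cup; mayonnaise: 0.9 mL; diced carrots: 45.0 g

Scaling factor: 2/16 = 1/8 = 0.125.
grated parmesan: 1.5 oz × 1/8 × 28.35 g/oz ≈ 5.3 g
soy sauce: 100 mL × 1/8 = 12.5 mL
coconut milk: 0.5 pint × 1/8 × 2 cup/pint ≈ 0.1 cup
tomato paste: 1.75 cup × 1/8 ≈ 0.2 cup
mayonnaise: 1.5 tsp × 1/8 × 5 mL/tsp ≈ 0.9 mL
diced carrots: (2 cup + 13 tbsp = 2.8125 cup) × 1/8 × 128 g/cup = 45.0 g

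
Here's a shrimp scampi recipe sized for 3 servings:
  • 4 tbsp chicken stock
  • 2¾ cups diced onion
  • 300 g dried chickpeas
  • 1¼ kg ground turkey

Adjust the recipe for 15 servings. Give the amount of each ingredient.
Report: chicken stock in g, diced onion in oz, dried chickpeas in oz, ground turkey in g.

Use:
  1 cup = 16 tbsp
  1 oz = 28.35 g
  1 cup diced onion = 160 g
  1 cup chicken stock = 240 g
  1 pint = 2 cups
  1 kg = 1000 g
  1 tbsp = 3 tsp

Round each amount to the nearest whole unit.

chicken stock: 300 g; diced onion: 78 oz; dried chickpeas: 53 oz; ground turkey: 6250 g

Scaling factor: 15/3 = 5.
chicken stock: 4 tbsp × 5 ÷ 16 tbsp/cup × 240 g/cup = 300 g
diced onion: 2.75 cup × 5 × 160 g/cup ÷ 28.35 g/oz ≈ 78 oz
dried chickpeas: 300 g × 5 ÷ 28.35 g/oz ≈ 53 oz
ground turkey: 1.25 kg × 5 × 1000 g/kg = 6250 g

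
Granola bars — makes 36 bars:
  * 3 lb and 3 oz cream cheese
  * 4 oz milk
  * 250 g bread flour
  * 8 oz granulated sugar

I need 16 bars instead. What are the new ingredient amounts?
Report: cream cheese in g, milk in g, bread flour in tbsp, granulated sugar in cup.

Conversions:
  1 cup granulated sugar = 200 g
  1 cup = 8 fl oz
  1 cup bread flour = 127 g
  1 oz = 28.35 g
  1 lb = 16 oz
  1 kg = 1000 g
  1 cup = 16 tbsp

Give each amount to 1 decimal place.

cream cheese: 642.6 g; milk: 50.4 g; bread flour: 14.0 tbsp; granulated sugar: 0.5 cup

Scaling factor: 16/36 = 4/9.
cream cheese: (3 lb + 3 oz = 3.1875 lb) × 4/9 × 16 oz/lb × 28.35 g/oz = 642.6 g
milk: 4 oz × 4/9 × 28.35 g/oz = 50.4 g
bread flour: 250 g × 4/9 ÷ 127 g/cup × 16 tbsp/cup ≈ 14.0 tbsp
granulated sugar: 8 oz × 4/9 × 28.35 g/oz ÷ 200 g/cup ≈ 0.5 cup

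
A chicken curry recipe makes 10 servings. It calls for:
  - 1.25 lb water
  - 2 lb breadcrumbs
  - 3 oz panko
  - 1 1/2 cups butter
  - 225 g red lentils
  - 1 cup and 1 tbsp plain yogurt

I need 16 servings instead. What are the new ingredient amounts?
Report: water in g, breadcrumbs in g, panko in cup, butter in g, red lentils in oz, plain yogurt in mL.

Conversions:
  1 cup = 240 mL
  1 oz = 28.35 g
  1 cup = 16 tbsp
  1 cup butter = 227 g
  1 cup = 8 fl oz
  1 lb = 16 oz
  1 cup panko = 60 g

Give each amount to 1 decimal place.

water: 907.2 g; breadcrumbs: 1451.5 g; panko: 2.3 cup; butter: 544.8 g; red lentils: 12.7 oz; plain yogurt: 408.0 mL

Scaling factor: 16/10 = 8/5 = 1.6.
water: 1.25 lb × 8/5 × 16 oz/lb × 28.35 g/oz = 907.2 g
breadcrumbs: 2 lb × 8/5 × 16 oz/lb × 28.35 g/oz ≈ 1451.5 g
panko: 3 oz × 8/5 × 28.35 g/oz ÷ 60 g/cup ≈ 2.3 cup
butter: 1.5 cup × 8/5 × 227 g/cup = 544.8 g
red lentils: 225 g × 8/5 ÷ 28.35 g/oz ≈ 12.7 oz
plain yogurt: (1 cup + 1 tbsp = 1.0625 cup) × 8/5 × 240 mL/cup = 408.0 mL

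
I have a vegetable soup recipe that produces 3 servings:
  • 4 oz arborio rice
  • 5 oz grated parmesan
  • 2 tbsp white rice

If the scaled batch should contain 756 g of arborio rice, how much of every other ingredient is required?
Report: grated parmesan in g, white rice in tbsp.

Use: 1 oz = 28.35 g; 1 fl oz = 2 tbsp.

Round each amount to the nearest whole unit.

grated parmesan: 945 g; white rice: 13 tbsp

The original recipe has 113.4 g of arborio rice, so the scaling factor is 756 ÷ 113.4 = 20/3.
grated parmesan: 5 oz × 20/3 × 28.35 g/oz = 945 g
white rice: 2 tbsp × 20/3 ≈ 13 tbsp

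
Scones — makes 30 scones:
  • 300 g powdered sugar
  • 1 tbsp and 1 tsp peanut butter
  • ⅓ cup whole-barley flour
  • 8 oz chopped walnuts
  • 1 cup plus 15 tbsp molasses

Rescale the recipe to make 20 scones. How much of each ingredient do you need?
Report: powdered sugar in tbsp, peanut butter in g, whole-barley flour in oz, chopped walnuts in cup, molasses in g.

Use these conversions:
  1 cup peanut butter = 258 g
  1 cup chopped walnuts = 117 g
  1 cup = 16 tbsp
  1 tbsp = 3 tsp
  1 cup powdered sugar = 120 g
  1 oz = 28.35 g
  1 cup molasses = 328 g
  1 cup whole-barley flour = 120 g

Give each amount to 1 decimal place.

powdered sugar: 26.7 tbsp; peanut butter: 14.3 g; whole-barley flour: 0.9 oz; chopped walnuts: 1.3 cup; molasses: 423.7 g

Scaling factor: 20/30 = 2/3.
powdered sugar: 300 g × 2/3 ÷ 120 g/cup × 16 tbsp/cup ≈ 26.7 tbsp
peanut butter: (1 tbsp + 1 tsp = 4/3 tbsp) × 2/3 ÷ 16 tbsp/cup × 258 g/cup ≈ 14.3 g
whole-barley flour: 1/3 cup × 2/3 × 120 g/cup ÷ 28.35 g/oz ≈ 0.9 oz
chopped walnuts: 8 oz × 2/3 × 28.35 g/oz ÷ 117 g/cup ≈ 1.3 cup
molasses: (1 cup + 15 tbsp = 1.9375 cup) × 2/3 × 328 g/cup ≈ 423.7 g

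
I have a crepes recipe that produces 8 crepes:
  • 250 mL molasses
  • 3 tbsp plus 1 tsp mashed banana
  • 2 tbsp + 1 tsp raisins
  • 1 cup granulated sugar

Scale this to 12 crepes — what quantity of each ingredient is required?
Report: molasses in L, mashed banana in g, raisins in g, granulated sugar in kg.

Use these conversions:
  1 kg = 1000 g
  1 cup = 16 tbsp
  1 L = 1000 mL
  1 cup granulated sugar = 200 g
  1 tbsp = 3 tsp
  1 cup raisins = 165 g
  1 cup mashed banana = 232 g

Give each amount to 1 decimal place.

molasses: 0.4 L; mashed banana: 72.5 g; raisins: 36.1 g; granulated sugar: 0.3 kg

Scaling factor: 12/8 = 3/2 = 1.5.
molasses: 250 mL × 3/2 ÷ 1000 mL/L ≈ 0.4 L
mashed banana: (3 tbsp + 1 tsp = 10/3 tbsp) × 3/2 ÷ 16 tbsp/cup × 232 g/cup = 72.5 g
raisins: (2 tbsp + 1 tsp = 7/3 tbsp) × 3/2 ÷ 16 tbsp/cup × 165 g/cup ≈ 36.1 g
granulated sugar: 1 cup × 3/2 × 200 g/cup ÷ 1000 g/kg = 0.3 kg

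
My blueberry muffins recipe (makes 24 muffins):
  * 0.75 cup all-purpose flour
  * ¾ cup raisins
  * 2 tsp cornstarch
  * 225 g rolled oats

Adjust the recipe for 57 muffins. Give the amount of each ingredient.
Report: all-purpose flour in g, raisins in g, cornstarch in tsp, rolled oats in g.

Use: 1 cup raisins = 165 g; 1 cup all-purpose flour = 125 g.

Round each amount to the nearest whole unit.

all-purpose flour: 223 g; raisins: 294 g; cornstarch: 5 tsp; rolled oats: 534 g

Scaling factor: 57/24 = 19/8 = 2.375.
all-purpose flour: 0.75 cup × 19/8 × 125 g/cup ≈ 223 g
raisins: 0.75 cup × 19/8 × 165 g/cup ≈ 294 g
cornstarch: 2 tsp × 19/8 ≈ 5 tsp
rolled oats: 225 g × 19/8 ≈ 534 g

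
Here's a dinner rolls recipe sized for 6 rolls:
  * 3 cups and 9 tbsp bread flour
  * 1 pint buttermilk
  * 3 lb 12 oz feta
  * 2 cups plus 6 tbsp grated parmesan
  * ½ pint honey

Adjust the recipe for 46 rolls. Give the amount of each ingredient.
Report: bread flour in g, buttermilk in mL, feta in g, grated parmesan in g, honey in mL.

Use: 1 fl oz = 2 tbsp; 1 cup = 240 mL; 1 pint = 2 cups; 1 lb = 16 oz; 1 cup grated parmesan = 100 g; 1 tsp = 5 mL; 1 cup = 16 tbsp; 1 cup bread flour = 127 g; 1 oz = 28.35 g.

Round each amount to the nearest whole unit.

bread flour: 3469 g; buttermilk: 3680 mL; feta: 13041 g; grated parmesan: 1821 g; honey: 1840 mL

Scaling factor: 46/6 = 23/3.
bread flour: (3 cup + 9 tbsp = 3.5625 cup) × 23/3 × 127 g/cup ≈ 3469 g
buttermilk: 1 pint × 23/3 × 2 cup/pint × 240 mL/cup = 3680 mL
feta: (3 lb + 12 oz = 3.75 lb) × 23/3 × 16 oz/lb × 28.35 g/oz = 13041 g
grated parmesan: (2 cup + 6 tbsp = 2.375 cup) × 23/3 × 100 g/cup ≈ 1821 g
honey: 0.5 pint × 23/3 × 2 cup/pint × 240 mL/cup = 1840 mL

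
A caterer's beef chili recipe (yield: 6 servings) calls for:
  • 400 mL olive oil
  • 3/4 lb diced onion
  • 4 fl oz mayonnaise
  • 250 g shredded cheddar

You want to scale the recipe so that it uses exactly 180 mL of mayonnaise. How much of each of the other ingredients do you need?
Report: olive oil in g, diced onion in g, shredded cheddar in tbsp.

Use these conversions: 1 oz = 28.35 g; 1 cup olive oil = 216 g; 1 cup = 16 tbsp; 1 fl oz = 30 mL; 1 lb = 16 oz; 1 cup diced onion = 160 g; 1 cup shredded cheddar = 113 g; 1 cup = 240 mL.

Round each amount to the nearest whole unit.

olive oil: 540 g; diced onion: 510 g; shredded cheddar: 53 tbsp

The original recipe has 120 mL of mayonnaise, so the scaling factor is 180 ÷ 120 = 3/2 = 1.5.
olive oil: 400 mL × 3/2 ÷ 240 mL/cup × 216 g/cup = 540 g
diced onion: 0.75 lb × 3/2 × 16 oz/lb × 28.35 g/oz ≈ 510 g
shredded cheddar: 250 g × 3/2 ÷ 113 g/cup × 16 tbsp/cup ≈ 53 tbsp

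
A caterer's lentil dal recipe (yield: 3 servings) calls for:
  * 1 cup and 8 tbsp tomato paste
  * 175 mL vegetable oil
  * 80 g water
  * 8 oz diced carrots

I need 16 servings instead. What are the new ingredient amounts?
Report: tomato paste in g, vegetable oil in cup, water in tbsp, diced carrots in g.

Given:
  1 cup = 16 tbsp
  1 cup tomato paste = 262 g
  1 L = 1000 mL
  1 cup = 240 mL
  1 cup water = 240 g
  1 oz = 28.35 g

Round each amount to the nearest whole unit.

Scaling factor: 16/3.
tomato paste: (1 cup + 8 tbsp = 1.5 cup) × 16/3 × 262 g/cup = 2096 g
vegetable oil: 175 mL × 16/3 ÷ 240 mL/cup ≈ 4 cup
water: 80 g × 16/3 ÷ 240 g/cup × 16 tbsp/cup ≈ 28 tbsp
diced carrots: 8 oz × 16/3 × 28.35 g/oz ≈ 1210 g

tomato paste: 2096 g; vegetable oil: 4 cup; water: 28 tbsp; diced carrots: 1210 g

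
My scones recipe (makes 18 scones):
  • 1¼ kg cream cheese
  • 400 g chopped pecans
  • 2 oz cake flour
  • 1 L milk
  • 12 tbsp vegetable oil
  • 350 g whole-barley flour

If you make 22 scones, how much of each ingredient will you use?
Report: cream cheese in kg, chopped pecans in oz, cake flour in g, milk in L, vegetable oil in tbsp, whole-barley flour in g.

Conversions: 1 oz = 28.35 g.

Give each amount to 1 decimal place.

Scaling factor: 22/18 = 11/9.
cream cheese: 1.25 kg × 11/9 ≈ 1.5 kg
chopped pecans: 400 g × 11/9 ÷ 28.35 g/oz ≈ 17.2 oz
cake flour: 2 oz × 11/9 × 28.35 g/oz = 69.3 g
milk: 1 L × 11/9 ≈ 1.2 L
vegetable oil: 12 tbsp × 11/9 ≈ 14.7 tbsp
whole-barley flour: 350 g × 11/9 ≈ 427.8 g

cream cheese: 1.5 kg; chopped pecans: 17.2 oz; cake flour: 69.3 g; milk: 1.2 L; vegetable oil: 14.7 tbsp; whole-barley flour: 427.8 g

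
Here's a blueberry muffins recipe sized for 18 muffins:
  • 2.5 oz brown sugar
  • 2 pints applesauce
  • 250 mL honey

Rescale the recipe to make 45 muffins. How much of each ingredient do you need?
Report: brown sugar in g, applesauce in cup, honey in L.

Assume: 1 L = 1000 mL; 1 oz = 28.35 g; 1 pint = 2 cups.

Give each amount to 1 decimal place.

brown sugar: 177.2 g; applesauce: 10.0 cup; honey: 0.6 L

Scaling factor: 45/18 = 5/2 = 2.5.
brown sugar: 2.5 oz × 5/2 × 28.35 g/oz ≈ 177.2 g
applesauce: 2 pint × 5/2 × 2 cup/pint = 10.0 cup
honey: 250 mL × 5/2 ÷ 1000 mL/L ≈ 0.6 L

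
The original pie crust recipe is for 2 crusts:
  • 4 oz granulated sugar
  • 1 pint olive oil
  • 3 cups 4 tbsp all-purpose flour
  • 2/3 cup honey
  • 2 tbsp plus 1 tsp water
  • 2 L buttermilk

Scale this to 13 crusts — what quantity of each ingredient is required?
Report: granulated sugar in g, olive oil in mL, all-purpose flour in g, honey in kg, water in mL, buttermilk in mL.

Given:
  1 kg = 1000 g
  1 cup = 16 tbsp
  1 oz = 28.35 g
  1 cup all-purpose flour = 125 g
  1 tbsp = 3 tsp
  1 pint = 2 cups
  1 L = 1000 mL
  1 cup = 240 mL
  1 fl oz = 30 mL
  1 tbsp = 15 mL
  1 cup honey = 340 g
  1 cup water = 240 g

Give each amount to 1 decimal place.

Scaling factor: 13/2 = 6.5.
granulated sugar: 4 oz × 13/2 × 28.35 g/oz = 737.1 g
olive oil: 1 pint × 13/2 × 2 cup/pint × 240 mL/cup = 3120.0 mL
all-purpose flour: (3 cup + 4 tbsp = 3.25 cup) × 13/2 × 125 g/cup ≈ 2640.6 g
honey: 2/3 cup × 13/2 × 340 g/cup ÷ 1000 g/kg ≈ 1.5 kg
water: (2 tbsp + 1 tsp = 7/3 tbsp) × 13/2 × 15 mL/tbsp = 227.5 mL
buttermilk: 2 L × 13/2 × 1000 mL/L = 13000.0 mL

granulated sugar: 737.1 g; olive oil: 3120.0 mL; all-purpose flour: 2640.6 g; honey: 1.5 kg; water: 227.5 mL; buttermilk: 13000.0 mL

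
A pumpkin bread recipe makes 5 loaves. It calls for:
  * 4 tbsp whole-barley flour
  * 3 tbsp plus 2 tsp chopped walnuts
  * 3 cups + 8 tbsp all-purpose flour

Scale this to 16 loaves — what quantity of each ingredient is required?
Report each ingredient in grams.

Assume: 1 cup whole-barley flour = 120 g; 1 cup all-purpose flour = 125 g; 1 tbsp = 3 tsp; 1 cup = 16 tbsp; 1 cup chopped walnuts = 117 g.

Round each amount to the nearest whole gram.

Scaling factor: 16/5 = 3.2.
whole-barley flour: 4 tbsp × 16/5 ÷ 16 tbsp/cup × 120 g/cup = 96 g
chopped walnuts: (3 tbsp + 2 tsp = 11/3 tbsp) × 16/5 ÷ 16 tbsp/cup × 117 g/cup ≈ 86 g
all-purpose flour: (3 cup + 8 tbsp = 3.5 cup) × 16/5 × 125 g/cup = 1400 g

whole-barley flour: 96 g; chopped walnuts: 86 g; all-purpose flour: 1400 g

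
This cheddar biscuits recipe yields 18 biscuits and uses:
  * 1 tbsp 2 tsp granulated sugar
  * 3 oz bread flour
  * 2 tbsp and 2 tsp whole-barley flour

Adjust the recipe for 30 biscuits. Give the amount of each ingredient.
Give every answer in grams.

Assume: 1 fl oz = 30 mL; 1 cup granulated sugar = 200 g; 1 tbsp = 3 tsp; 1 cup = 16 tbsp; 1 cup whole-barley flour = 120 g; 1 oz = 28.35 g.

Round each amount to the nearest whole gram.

granulated sugar: 35 g; bread flour: 142 g; whole-barley flour: 33 g

Scaling factor: 30/18 = 5/3.
granulated sugar: (1 tbsp + 2 tsp = 5/3 tbsp) × 5/3 ÷ 16 tbsp/cup × 200 g/cup ≈ 35 g
bread flour: 3 oz × 5/3 × 28.35 g/oz ≈ 142 g
whole-barley flour: (2 tbsp + 2 tsp = 8/3 tbsp) × 5/3 ÷ 16 tbsp/cup × 120 g/cup ≈ 33 g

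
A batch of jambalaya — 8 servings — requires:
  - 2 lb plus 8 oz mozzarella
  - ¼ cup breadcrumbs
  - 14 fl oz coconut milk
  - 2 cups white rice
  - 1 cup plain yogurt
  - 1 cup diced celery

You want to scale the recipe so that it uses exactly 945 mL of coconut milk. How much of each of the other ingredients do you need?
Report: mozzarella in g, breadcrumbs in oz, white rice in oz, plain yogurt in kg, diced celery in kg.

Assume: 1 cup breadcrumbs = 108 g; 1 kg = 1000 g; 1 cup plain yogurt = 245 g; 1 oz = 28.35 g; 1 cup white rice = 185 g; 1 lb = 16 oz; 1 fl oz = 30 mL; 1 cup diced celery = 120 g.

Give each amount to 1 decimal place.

The original recipe has 420 mL of coconut milk, so the scaling factor is 945 ÷ 420 = 9/4 = 2.25.
mozzarella: (2 lb + 8 oz = 2.5 lb) × 9/4 × 16 oz/lb × 28.35 g/oz = 2551.5 g
breadcrumbs: 0.25 cup × 9/4 × 108 g/cup ÷ 28.35 g/oz ≈ 2.1 oz
white rice: 2 cup × 9/4 × 185 g/cup ÷ 28.35 g/oz ≈ 29.4 oz
plain yogurt: 1 cup × 9/4 × 245 g/cup ÷ 1000 g/kg ≈ 0.6 kg
diced celery: 1 cup × 9/4 × 120 g/cup ÷ 1000 g/kg ≈ 0.3 kg

mozzarella: 2551.5 g; breadcrumbs: 2.1 oz; white rice: 29.4 oz; plain yogurt: 0.6 kg; diced celery: 0.3 kg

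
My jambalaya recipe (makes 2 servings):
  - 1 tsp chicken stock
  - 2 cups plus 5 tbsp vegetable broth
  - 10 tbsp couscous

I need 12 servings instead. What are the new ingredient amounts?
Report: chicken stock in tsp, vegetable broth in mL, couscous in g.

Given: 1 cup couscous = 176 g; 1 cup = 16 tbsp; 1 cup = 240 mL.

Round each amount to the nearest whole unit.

chicken stock: 6 tsp; vegetable broth: 3330 mL; couscous: 660 g

Scaling factor: 12/2 = 6.
chicken stock: 1 tsp × 6 = 6 tsp
vegetable broth: (2 cup + 5 tbsp = 2.3125 cup) × 6 × 240 mL/cup = 3330 mL
couscous: 10 tbsp × 6 ÷ 16 tbsp/cup × 176 g/cup = 660 g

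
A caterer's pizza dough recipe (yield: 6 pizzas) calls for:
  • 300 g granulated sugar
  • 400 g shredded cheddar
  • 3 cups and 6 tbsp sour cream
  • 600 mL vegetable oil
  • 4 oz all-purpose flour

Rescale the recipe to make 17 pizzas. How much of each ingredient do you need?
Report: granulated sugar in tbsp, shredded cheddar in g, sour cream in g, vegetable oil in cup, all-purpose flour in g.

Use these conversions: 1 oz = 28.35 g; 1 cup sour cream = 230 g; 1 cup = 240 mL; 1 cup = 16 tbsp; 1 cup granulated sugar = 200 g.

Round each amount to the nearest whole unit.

granulated sugar: 68 tbsp; shredded cheddar: 1133 g; sour cream: 2199 g; vegetable oil: 7 cup; all-purpose flour: 321 g

Scaling factor: 17/6.
granulated sugar: 300 g × 17/6 ÷ 200 g/cup × 16 tbsp/cup = 68 tbsp
shredded cheddar: 400 g × 17/6 ≈ 1133 g
sour cream: (3 cup + 6 tbsp = 3.375 cup) × 17/6 × 230 g/cup ≈ 2199 g
vegetable oil: 600 mL × 17/6 ÷ 240 mL/cup ≈ 7 cup
all-purpose flour: 4 oz × 17/6 × 28.35 g/oz ≈ 321 g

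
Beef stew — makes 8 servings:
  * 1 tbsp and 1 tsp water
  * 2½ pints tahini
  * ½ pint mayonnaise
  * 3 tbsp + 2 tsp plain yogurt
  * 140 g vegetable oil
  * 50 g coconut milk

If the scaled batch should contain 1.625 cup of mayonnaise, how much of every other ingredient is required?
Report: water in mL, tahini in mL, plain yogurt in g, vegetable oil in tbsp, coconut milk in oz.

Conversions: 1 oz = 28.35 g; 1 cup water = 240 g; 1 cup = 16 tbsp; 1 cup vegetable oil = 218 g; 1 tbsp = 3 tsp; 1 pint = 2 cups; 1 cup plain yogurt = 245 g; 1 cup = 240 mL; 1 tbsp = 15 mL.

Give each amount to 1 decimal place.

water: 32.5 mL; tahini: 1950.0 mL; plain yogurt: 91.2 g; vegetable oil: 16.7 tbsp; coconut milk: 2.9 oz

The original recipe has 1 cup of mayonnaise, so the scaling factor is 1.625 ÷ 1 = 13/8 = 1.625.
water: (1 tbsp + 1 tsp = 4/3 tbsp) × 13/8 × 15 mL/tbsp = 32.5 mL
tahini: 2.5 pint × 13/8 × 2 cup/pint × 240 mL/cup = 1950.0 mL
plain yogurt: (3 tbsp + 2 tsp = 11/3 tbsp) × 13/8 ÷ 16 tbsp/cup × 245 g/cup ≈ 91.2 g
vegetable oil: 140 g × 13/8 ÷ 218 g/cup × 16 tbsp/cup ≈ 16.7 tbsp
coconut milk: 50 g × 13/8 ÷ 28.35 g/oz ≈ 2.9 oz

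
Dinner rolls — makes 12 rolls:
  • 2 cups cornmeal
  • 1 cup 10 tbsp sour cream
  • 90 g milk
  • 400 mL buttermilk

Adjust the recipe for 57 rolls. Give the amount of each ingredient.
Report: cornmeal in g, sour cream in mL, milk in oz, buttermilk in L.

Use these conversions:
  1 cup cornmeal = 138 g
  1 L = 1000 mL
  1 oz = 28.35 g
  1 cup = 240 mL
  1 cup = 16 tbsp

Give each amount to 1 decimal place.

cornmeal: 1311.0 g; sour cream: 1852.5 mL; milk: 15.1 oz; buttermilk: 1.9 L

Scaling factor: 57/12 = 19/4 = 4.75.
cornmeal: 2 cup × 19/4 × 138 g/cup = 1311.0 g
sour cream: (1 cup + 10 tbsp = 1.625 cup) × 19/4 × 240 mL/cup = 1852.5 mL
milk: 90 g × 19/4 ÷ 28.35 g/oz ≈ 15.1 oz
buttermilk: 400 mL × 19/4 ÷ 1000 mL/L = 1.9 L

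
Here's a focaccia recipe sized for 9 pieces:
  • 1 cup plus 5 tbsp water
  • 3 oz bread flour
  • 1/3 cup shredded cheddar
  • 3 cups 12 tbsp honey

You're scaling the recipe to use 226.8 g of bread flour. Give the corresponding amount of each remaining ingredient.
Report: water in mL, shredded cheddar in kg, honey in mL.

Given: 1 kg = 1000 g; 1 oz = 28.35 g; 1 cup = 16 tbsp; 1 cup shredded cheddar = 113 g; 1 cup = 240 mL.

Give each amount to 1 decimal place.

The original recipe has 85.05 g of bread flour, so the scaling factor is 226.8 ÷ 85.05 = 8/3.
water: (1 cup + 5 tbsp = 1.3125 cup) × 8/3 × 240 mL/cup = 840.0 mL
shredded cheddar: 1/3 cup × 8/3 × 113 g/cup ÷ 1000 g/kg ≈ 0.1 kg
honey: (3 cup + 12 tbsp = 3.75 cup) × 8/3 × 240 mL/cup = 2400.0 mL

water: 840.0 mL; shredded cheddar: 0.1 kg; honey: 2400.0 mL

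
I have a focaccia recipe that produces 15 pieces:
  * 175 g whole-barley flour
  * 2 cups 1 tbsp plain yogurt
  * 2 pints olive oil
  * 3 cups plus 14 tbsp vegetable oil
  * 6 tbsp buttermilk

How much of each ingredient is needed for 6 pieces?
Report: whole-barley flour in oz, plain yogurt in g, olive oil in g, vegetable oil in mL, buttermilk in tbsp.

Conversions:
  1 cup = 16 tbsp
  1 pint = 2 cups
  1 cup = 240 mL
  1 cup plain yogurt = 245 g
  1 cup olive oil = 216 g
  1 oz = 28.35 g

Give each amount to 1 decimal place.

whole-barley flour: 2.5 oz; plain yogurt: 202.1 g; olive oil: 345.6 g; vegetable oil: 372.0 mL; buttermilk: 2.4 tbsp

Scaling factor: 6/15 = 2/5 = 0.4.
whole-barley flour: 175 g × 2/5 ÷ 28.35 g/oz ≈ 2.5 oz
plain yogurt: (2 cup + 1 tbsp = 2.0625 cup) × 2/5 × 245 g/cup ≈ 202.1 g
olive oil: 2 pint × 2/5 × 2 cup/pint × 216 g/cup = 345.6 g
vegetable oil: (3 cup + 14 tbsp = 3.875 cup) × 2/5 × 240 mL/cup = 372.0 mL
buttermilk: 6 tbsp × 2/5 = 2.4 tbsp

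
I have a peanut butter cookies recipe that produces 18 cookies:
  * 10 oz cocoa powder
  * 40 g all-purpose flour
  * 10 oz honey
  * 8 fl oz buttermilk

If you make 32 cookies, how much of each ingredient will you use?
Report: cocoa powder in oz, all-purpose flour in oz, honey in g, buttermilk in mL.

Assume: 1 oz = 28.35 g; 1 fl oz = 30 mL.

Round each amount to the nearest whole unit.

cocoa powder: 18 oz; all-purpose flour: 3 oz; honey: 504 g; buttermilk: 427 mL

Scaling factor: 32/18 = 16/9.
cocoa powder: 10 oz × 16/9 ≈ 18 oz
all-purpose flour: 40 g × 16/9 ÷ 28.35 g/oz ≈ 3 oz
honey: 10 oz × 16/9 × 28.35 g/oz = 504 g
buttermilk: 8 fl oz × 16/9 × 30 mL/fl oz ≈ 427 mL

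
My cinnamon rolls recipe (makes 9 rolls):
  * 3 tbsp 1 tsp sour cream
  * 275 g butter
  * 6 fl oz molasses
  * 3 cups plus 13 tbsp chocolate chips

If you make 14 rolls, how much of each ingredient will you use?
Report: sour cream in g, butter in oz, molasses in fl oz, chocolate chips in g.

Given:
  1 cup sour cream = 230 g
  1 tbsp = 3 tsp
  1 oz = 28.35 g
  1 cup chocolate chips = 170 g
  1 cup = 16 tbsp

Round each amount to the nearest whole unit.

Scaling factor: 14/9.
sour cream: (3 tbsp + 1 tsp = 10/3 tbsp) × 14/9 ÷ 16 tbsp/cup × 230 g/cup ≈ 75 g
butter: 275 g × 14/9 ÷ 28.35 g/oz ≈ 15 oz
molasses: 6 fl oz × 14/9 ≈ 9 fl oz
chocolate chips: (3 cup + 13 tbsp = 3.8125 cup) × 14/9 × 170 g/cup ≈ 1008 g

sour cream: 75 g; butter: 15 oz; molasses: 9 fl oz; chocolate chips: 1008 g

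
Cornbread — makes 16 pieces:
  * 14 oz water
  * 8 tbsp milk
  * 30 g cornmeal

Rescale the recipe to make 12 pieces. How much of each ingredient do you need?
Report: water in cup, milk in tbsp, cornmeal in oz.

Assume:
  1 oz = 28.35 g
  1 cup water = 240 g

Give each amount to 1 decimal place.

Scaling factor: 12/16 = 3/4 = 0.75.
water: 14 oz × 3/4 × 28.35 g/oz ÷ 240 g/cup ≈ 1.2 cup
milk: 8 tbsp × 3/4 = 6.0 tbsp
cornmeal: 30 g × 3/4 ÷ 28.35 g/oz ≈ 0.8 oz

water: 1.2 cup; milk: 6.0 tbsp; cornmeal: 0.8 oz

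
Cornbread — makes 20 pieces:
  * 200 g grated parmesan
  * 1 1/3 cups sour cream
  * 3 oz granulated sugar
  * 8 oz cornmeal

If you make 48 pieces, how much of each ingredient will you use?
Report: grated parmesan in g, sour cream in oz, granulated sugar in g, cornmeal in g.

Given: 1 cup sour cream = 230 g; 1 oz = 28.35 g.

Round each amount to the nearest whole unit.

Scaling factor: 48/20 = 12/5 = 2.4.
grated parmesan: 200 g × 12/5 = 480 g
sour cream: 4/3 cup × 12/5 × 230 g/cup ÷ 28.35 g/oz ≈ 26 oz
granulated sugar: 3 oz × 12/5 × 28.35 g/oz ≈ 204 g
cornmeal: 8 oz × 12/5 × 28.35 g/oz ≈ 544 g

grated parmesan: 480 g; sour cream: 26 oz; granulated sugar: 204 g; cornmeal: 544 g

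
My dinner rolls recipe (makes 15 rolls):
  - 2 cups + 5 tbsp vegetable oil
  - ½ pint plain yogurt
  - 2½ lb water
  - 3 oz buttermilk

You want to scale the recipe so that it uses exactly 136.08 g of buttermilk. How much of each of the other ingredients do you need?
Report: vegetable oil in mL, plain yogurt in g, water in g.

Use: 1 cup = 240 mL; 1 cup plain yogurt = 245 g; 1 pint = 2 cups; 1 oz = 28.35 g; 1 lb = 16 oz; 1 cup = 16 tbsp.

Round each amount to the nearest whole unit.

The original recipe has 85.05 g of buttermilk, so the scaling factor is 136.08 ÷ 85.05 = 8/5 = 1.6.
vegetable oil: (2 cup + 5 tbsp = 2.3125 cup) × 8/5 × 240 mL/cup = 888 mL
plain yogurt: 0.5 pint × 8/5 × 2 cup/pint × 245 g/cup = 392 g
water: 2.5 lb × 8/5 × 16 oz/lb × 28.35 g/oz ≈ 1814 g

vegetable oil: 888 mL; plain yogurt: 392 g; water: 1814 g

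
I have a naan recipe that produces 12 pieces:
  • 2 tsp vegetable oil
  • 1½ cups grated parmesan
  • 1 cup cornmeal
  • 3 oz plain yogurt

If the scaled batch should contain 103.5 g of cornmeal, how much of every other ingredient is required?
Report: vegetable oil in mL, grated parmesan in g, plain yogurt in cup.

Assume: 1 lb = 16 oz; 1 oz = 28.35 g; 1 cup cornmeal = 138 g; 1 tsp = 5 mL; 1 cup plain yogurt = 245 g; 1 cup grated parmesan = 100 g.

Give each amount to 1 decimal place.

The original recipe has 138 g of cornmeal, so the scaling factor is 103.5 ÷ 138 = 3/4 = 0.75.
vegetable oil: 2 tsp × 3/4 × 5 mL/tsp = 7.5 mL
grated parmesan: 1.5 cup × 3/4 × 100 g/cup = 112.5 g
plain yogurt: 3 oz × 3/4 × 28.35 g/oz ÷ 245 g/cup ≈ 0.3 cup

vegetable oil: 7.5 mL; grated parmesan: 112.5 g; plain yogurt: 0.3 cup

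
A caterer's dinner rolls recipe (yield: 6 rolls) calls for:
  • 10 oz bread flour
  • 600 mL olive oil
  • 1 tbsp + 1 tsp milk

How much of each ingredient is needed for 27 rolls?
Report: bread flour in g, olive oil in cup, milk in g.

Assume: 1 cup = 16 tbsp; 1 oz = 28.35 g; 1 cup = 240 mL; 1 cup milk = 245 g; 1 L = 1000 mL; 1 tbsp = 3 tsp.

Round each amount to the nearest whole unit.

Scaling factor: 27/6 = 9/2 = 4.5.
bread flour: 10 oz × 9/2 × 28.35 g/oz ≈ 1276 g
olive oil: 600 mL × 9/2 ÷ 240 mL/cup ≈ 11 cup
milk: (1 tbsp + 1 tsp = 4/3 tbsp) × 9/2 ÷ 16 tbsp/cup × 245 g/cup ≈ 92 g

bread flour: 1276 g; olive oil: 11 cup; milk: 92 g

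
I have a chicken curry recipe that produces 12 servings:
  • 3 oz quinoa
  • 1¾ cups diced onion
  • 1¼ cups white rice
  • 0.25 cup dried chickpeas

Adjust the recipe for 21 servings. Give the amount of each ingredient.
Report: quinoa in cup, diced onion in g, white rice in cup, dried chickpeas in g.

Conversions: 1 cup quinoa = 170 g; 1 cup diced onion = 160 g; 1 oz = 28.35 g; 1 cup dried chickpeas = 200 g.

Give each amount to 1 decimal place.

quinoa: 0.9 cup; diced onion: 490.0 g; white rice: 2.2 cup; dried chickpeas: 87.5 g

Scaling factor: 21/12 = 7/4 = 1.75.
quinoa: 3 oz × 7/4 × 28.35 g/oz ÷ 170 g/cup ≈ 0.9 cup
diced onion: 1.75 cup × 7/4 × 160 g/cup = 490.0 g
white rice: 1.25 cup × 7/4 ≈ 2.2 cup
dried chickpeas: 0.25 cup × 7/4 × 200 g/cup = 87.5 g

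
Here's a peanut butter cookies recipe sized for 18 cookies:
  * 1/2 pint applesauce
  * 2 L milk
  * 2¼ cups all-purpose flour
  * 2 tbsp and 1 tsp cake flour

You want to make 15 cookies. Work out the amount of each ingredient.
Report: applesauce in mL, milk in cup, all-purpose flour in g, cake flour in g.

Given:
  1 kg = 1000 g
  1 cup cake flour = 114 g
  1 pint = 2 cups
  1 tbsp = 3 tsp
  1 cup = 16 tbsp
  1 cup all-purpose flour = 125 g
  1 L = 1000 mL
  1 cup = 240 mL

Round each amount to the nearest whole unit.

Scaling factor: 15/18 = 5/6.
applesauce: 0.5 pint × 5/6 × 2 cup/pint × 240 mL/cup = 200 mL
milk: 2 L × 5/6 × 1000 mL/L ÷ 240 mL/cup ≈ 7 cup
all-purpose flour: 2.25 cup × 5/6 × 125 g/cup ≈ 234 g
cake flour: (2 tbsp + 1 tsp = 7/3 tbsp) × 5/6 ÷ 16 tbsp/cup × 114 g/cup ≈ 14 g

applesauce: 200 mL; milk: 7 cup; all-purpose flour: 234 g; cake flour: 14 g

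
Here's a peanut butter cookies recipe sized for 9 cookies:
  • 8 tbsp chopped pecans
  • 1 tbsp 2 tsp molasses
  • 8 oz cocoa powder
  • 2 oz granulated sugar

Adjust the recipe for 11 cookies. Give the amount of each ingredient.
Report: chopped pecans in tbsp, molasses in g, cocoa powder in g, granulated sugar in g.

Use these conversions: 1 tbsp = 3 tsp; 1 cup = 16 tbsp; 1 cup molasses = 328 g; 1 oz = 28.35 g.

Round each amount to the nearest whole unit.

Scaling factor: 11/9.
chopped pecans: 8 tbsp × 11/9 ≈ 10 tbsp
molasses: (1 tbsp + 2 tsp = 5/3 tbsp) × 11/9 ÷ 16 tbsp/cup × 328 g/cup ≈ 42 g
cocoa powder: 8 oz × 11/9 × 28.35 g/oz ≈ 277 g
granulated sugar: 2 oz × 11/9 × 28.35 g/oz ≈ 69 g

chopped pecans: 10 tbsp; molasses: 42 g; cocoa powder: 277 g; granulated sugar: 69 g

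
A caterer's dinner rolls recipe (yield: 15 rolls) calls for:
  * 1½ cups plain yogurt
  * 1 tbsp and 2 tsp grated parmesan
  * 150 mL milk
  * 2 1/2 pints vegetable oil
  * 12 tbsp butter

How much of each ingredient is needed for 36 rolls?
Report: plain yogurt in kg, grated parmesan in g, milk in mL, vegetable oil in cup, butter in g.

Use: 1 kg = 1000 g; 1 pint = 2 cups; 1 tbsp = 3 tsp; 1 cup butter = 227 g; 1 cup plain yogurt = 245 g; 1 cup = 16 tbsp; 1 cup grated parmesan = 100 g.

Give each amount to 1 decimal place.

plain yogurt: 0.9 kg; grated parmesan: 25.0 g; milk: 360.0 mL; vegetable oil: 12.0 cup; butter: 408.6 g

Scaling factor: 36/15 = 12/5 = 2.4.
plain yogurt: 1.5 cup × 12/5 × 245 g/cup ÷ 1000 g/kg ≈ 0.9 kg
grated parmesan: (1 tbsp + 2 tsp = 5/3 tbsp) × 12/5 ÷ 16 tbsp/cup × 100 g/cup = 25.0 g
milk: 150 mL × 12/5 = 360.0 mL
vegetable oil: 2.5 pint × 12/5 × 2 cup/pint = 12.0 cup
butter: 12 tbsp × 12/5 ÷ 16 tbsp/cup × 227 g/cup = 408.6 g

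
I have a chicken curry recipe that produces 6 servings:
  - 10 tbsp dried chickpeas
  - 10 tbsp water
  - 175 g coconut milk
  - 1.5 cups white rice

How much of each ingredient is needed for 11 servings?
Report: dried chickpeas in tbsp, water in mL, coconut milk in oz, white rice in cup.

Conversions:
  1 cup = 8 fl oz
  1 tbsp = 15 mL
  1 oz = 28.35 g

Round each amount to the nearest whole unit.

Scaling factor: 11/6.
dried chickpeas: 10 tbsp × 11/6 ≈ 18 tbsp
water: 10 tbsp × 11/6 × 15 mL/tbsp = 275 mL
coconut milk: 175 g × 11/6 ÷ 28.35 g/oz ≈ 11 oz
white rice: 1.5 cup × 11/6 ≈ 3 cup

dried chickpeas: 18 tbsp; water: 275 mL; coconut milk: 11 oz; white rice: 3 cup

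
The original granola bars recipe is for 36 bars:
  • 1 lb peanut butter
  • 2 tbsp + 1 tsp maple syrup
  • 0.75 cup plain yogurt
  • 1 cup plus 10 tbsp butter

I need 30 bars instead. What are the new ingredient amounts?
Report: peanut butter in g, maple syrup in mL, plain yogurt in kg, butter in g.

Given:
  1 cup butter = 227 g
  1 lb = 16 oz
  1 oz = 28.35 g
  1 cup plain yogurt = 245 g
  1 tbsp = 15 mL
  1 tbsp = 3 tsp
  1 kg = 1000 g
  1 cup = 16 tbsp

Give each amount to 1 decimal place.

peanut butter: 378.0 g; maple syrup: 29.2 mL; plain yogurt: 0.2 kg; butter: 307.4 g

Scaling factor: 30/36 = 5/6.
peanut butter: 1 lb × 5/6 × 16 oz/lb × 28.35 g/oz = 378.0 g
maple syrup: (2 tbsp + 1 tsp = 7/3 tbsp) × 5/6 × 15 mL/tbsp ≈ 29.2 mL
plain yogurt: 0.75 cup × 5/6 × 245 g/cup ÷ 1000 g/kg ≈ 0.2 kg
butter: (1 cup + 10 tbsp = 1.625 cup) × 5/6 × 227 g/cup ≈ 307.4 g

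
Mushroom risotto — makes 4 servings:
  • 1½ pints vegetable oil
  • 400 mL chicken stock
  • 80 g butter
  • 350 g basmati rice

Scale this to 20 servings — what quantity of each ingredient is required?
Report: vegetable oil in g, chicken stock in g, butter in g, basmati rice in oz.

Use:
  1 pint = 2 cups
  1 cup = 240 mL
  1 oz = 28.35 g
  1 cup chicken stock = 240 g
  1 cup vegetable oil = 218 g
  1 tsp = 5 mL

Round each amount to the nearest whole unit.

vegetable oil: 3270 g; chicken stock: 2000 g; butter: 400 g; basmati rice: 62 oz

Scaling factor: 20/4 = 5.
vegetable oil: 1.5 pint × 5 × 2 cup/pint × 218 g/cup = 3270 g
chicken stock: 400 mL × 5 ÷ 240 mL/cup × 240 g/cup = 2000 g
butter: 80 g × 5 = 400 g
basmati rice: 350 g × 5 ÷ 28.35 g/oz ≈ 62 oz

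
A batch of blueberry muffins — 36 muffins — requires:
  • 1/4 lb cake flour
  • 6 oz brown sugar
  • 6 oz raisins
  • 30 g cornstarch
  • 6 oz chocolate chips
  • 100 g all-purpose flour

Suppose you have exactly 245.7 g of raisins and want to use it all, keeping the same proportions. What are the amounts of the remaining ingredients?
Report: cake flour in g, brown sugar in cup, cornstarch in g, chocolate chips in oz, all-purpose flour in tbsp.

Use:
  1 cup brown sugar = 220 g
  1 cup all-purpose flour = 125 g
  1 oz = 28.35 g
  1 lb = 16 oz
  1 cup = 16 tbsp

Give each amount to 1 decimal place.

cake flour: 163.8 g; brown sugar: 1.1 cup; cornstarch: 43.3 g; chocolate chips: 8.7 oz; all-purpose flour: 18.5 tbsp

The original recipe has 170.1 g of raisins, so the scaling factor is 245.7 ÷ 170.1 = 13/9.
cake flour: 0.25 lb × 13/9 × 16 oz/lb × 28.35 g/oz = 163.8 g
brown sugar: 6 oz × 13/9 × 28.35 g/oz ÷ 220 g/cup ≈ 1.1 cup
cornstarch: 30 g × 13/9 ≈ 43.3 g
chocolate chips: 6 oz × 13/9 ≈ 8.7 oz
all-purpose flour: 100 g × 13/9 ÷ 125 g/cup × 16 tbsp/cup ≈ 18.5 tbsp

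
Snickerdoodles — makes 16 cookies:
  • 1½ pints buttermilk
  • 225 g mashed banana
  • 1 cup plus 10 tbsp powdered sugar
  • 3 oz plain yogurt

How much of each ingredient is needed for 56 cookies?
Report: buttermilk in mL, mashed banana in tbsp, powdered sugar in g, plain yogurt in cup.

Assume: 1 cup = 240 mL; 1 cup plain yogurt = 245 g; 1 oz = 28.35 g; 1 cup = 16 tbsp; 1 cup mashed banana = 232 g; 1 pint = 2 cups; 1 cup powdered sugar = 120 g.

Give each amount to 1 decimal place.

Scaling factor: 56/16 = 7/2 = 3.5.
buttermilk: 1.5 pint × 7/2 × 2 cup/pint × 240 mL/cup = 2520.0 mL
mashed banana: 225 g × 7/2 ÷ 232 g/cup × 16 tbsp/cup ≈ 54.3 tbsp
powdered sugar: (1 cup + 10 tbsp = 1.625 cup) × 7/2 × 120 g/cup = 682.5 g
plain yogurt: 3 oz × 7/2 × 28.35 g/oz ÷ 245 g/cup ≈ 1.2 cup

buttermilk: 2520.0 mL; mashed banana: 54.3 tbsp; powdered sugar: 682.5 g; plain yogurt: 1.2 cup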